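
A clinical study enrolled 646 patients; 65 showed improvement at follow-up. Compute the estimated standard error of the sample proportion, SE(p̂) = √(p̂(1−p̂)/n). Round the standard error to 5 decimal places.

p̂ = 65/646 = 0.10062.
p̂(1−p̂) = 0.10062·0.89938 = 0.090496.
SE = √(0.090496/646) = 0.01184.

SE = 0.01184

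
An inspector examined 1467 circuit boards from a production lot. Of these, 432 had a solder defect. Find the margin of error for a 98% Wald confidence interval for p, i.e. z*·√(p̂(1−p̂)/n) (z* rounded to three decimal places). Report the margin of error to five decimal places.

p̂ = 432/1467 = 0.29448.
Standard error of p̂: √(0.207761/1467) = √0.000141623 = 0.011901.
The 98% critical value is z* = 2.326.
ME = 2.326·0.011901 = 0.02768.

ME = 0.02768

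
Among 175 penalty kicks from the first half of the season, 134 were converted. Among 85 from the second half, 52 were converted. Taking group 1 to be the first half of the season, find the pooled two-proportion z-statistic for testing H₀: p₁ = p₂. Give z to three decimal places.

Sample proportions: p̂₁ = 134/175 = 0.76571 and p̂₂ = 52/85 = 0.61176.
Pooling: p̂ = 186/260 = 0.71538.
Pooled SE = √[0.2036095·0.01747899] ≈ 0.059656.
z = 0.15395/0.059656 = 2.581.

z = 2.581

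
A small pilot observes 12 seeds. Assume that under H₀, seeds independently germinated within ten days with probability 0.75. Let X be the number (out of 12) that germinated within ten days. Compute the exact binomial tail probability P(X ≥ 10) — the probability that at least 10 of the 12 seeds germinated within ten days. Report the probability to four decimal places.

X is binomial with n = 12 and p = 0.75.
P(X ≥ 10) = C(12,10)·0.75^10·0.25^2 + C(12,11)·0.75^11·0.25^1 + C(12,12)·0.75^12·0.25^0.
= 0.232293 + 0.126705 + 0.031676 = 0.3907.

P = 0.3907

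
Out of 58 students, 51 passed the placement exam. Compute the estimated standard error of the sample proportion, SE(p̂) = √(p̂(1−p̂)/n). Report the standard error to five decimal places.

SE = 0.04278

The sample proportion is 51/58 = 0.87931.
p̂(1−p̂) = 0.87931·0.12069 = 0.106124.
SE = √(0.106124/58) = 0.04278.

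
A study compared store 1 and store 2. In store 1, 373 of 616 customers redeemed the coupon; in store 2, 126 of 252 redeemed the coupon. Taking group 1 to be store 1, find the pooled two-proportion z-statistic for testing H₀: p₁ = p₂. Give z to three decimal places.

z = 2.854

p̂₁ = 373/616 = 0.60552, p̂₂ = 126/252 = 0.50000.
Pooled p̂ = (373+126)/(616+252) = 499/868 = 0.57488.
SE = √[p̂(1−p̂)(1/n₁+1/n₂)] = √[0.57488·0.42512·(1/616+1/252)] ≈ 0.036967.
z = 0.10552/0.036967 = 2.854.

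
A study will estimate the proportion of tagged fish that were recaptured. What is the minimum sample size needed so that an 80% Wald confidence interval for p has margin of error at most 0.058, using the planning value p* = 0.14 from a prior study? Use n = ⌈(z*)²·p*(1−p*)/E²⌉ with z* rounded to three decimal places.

n = 59

The 80% critical value is z* = 1.282.
p*(1−p*) = 0.1204.
Required n before rounding: 1.643524 × 0.1204 / 0.058² = 58.823.
⌈58.823⌉ = 59.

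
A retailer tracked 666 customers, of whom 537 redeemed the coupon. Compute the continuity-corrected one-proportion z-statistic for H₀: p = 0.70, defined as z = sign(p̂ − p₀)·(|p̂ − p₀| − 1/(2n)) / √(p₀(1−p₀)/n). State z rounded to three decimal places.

With x = 537 successes in n = 666, p̂ = 0.80631. p̂ − p₀ = 0.106306.
Continuity correction 1/(2n) = 1/1332 = 0.000751.
Corrected numerator: |0.106306| − 0.000751 = 0.105555.
Null standard error: √(0.70·0.30/666) = √0.000315315 = 0.017757.
z = (+)0.105555/0.017757 = 5.944.

z = 5.944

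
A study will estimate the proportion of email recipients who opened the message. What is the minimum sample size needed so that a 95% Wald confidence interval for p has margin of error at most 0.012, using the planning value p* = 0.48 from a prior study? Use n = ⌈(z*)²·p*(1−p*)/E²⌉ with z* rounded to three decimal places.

z* = 1.960 at the 95% level.
p*(1−p*) = 0.2496.
Required n before rounding: 3.841600 × 0.2496 / 0.012² = 6658.773.
Rounding up, n = 6659.

n = 6659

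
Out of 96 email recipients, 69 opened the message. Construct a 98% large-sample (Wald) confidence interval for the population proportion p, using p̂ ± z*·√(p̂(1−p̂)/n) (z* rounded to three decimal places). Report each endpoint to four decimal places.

The sample proportion is 69/96 = 0.71875.
SE = √(p̂(1−p̂)/n) = √(0.202148/96) = 0.045888.
For 98% confidence, z* = 2.326.
Margin of error: 2.326 × 0.045888 = 0.10674.
CI: 0.71875 ± 0.10674 = (0.6120, 0.8255).

(0.6120, 0.8255)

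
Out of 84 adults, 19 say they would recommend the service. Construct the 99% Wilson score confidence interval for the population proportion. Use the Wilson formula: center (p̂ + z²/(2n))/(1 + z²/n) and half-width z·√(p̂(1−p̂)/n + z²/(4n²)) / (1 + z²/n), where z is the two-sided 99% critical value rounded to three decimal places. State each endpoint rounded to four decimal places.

(0.1313, 0.3612)

Here p̂ = 19/84 = 0.22619 and z = 2.576 (z² = 6.635776).
Denominator 1 + z²/n = 1 + 6.635776/84 = 1.078997.
Adjusted center: (0.22619 + z²/(2n))/1.078997 = 0.24624.
Radicand: p̂(1−p̂)/n + z²/(4n²) = 0.002083671 + 0.000235111 = 0.002318782.
Half-width = z·√(radicand)/denom = 2.576·0.048154/1.078997 = 0.11496.
Interval: 0.24624 ± 0.11496 → (0.1313, 0.3612).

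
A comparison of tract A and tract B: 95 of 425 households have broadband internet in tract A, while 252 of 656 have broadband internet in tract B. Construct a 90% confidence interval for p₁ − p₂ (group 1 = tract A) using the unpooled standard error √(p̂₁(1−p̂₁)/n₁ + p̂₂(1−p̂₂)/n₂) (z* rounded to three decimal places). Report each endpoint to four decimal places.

p̂₁ = 0.22353, p̂₂ = 0.38415, so the observed difference is -0.16062.
Unpooled SE = √(p̂₁(1−p̂₁)/n₁ + p̂₂(1−p̂₂)/n₂) = √(0.000408386 + 0.000360637) = 0.027731.
For 90% confidence, z* = 1.645. Margin = 1.645·0.027731 = 0.04562.
So the interval runs from -0.2062 to -0.1150.

(-0.2062, -0.1150)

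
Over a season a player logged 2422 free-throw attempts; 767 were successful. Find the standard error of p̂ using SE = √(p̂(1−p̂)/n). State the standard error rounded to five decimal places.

p̂ = 767/2422 = 0.31668.
p̂(1−p̂) = 0.216394.
SE = √(0.216394/2422) = √0.000089345 = 0.00945.

SE = 0.00945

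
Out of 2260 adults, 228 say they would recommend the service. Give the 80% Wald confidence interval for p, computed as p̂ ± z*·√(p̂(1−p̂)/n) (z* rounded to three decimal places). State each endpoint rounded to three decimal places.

(0.093, 0.109)

p̂ = 228/2260 = 0.10088.
Standard error of p̂: √(0.090707/2260) = √0.000040136 = 0.006335.
z* = 1.282 at the 80% level.
Margin = 1.282·0.006335 = 0.00812.
Interval: 0.10088 ± 0.00812 → (0.093, 0.109).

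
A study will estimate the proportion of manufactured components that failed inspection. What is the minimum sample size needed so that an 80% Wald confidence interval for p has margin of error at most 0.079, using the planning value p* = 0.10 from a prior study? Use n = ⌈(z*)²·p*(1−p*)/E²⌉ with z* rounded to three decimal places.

The 80% critical value is z* = 1.282.
p*(1−p*) = 0.0900.
Required n before rounding: 1.643524 × 0.0900 / 0.079² = 23.701.
⌈23.701⌉ = 24.

n = 24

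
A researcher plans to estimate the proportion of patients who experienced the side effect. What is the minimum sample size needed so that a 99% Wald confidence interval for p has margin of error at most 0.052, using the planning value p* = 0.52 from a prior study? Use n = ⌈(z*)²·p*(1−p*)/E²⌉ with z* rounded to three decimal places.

n = 613

z* = 2.576 at the 99% level.
p*(1−p*) = 0.52·0.48 = 0.2496.
(z*)²·p*(1−p*)/E² = 6.635776·0.2496/0.002704 = 612.533.
Rounding up, n = 613.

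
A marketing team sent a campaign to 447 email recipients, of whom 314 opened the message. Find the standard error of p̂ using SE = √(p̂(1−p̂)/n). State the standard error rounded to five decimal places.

p̂ = 314/447 = 0.70246.
p̂(1−p̂) = 0.209010.
SE = √(0.209010/447) = √0.000467584 = 0.02162.

SE = 0.02162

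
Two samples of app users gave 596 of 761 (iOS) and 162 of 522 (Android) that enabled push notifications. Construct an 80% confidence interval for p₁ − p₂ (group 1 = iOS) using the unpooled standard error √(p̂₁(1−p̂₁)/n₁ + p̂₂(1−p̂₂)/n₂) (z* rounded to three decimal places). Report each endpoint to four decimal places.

(0.4406, 0.5051)

p̂₁ = 596/761 = 0.78318, p̂₂ = 162/522 = 0.31034; p̂₁ − p̂₂ = 0.47284.
SE = √(0.000223139 + 0.000410021) = √0.000633160 = 0.025163.
The 80% critical value is z* = 1.282. Margin = 1.282·0.025163 = 0.03226.
CI: 0.47284 ± 0.03226 = (0.4406, 0.5051).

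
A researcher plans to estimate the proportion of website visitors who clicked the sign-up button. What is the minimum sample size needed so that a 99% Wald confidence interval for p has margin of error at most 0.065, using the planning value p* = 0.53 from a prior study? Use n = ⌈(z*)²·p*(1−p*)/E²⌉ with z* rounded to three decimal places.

The 99% critical value is z* = 2.576.
p*(1−p*) = 0.53·0.47 = 0.2491.
(z*)²·p*(1−p*)/E² = 6.635776·0.2491/0.004225 = 391.236.
Rounding up, n = 392.

n = 392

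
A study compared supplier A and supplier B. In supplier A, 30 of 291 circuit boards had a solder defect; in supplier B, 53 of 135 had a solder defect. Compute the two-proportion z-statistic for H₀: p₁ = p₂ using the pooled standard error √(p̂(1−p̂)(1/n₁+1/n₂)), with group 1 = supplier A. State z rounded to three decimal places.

z = -7.019

p̂₁ = 30/291 = 0.10309, p̂₂ = 53/135 = 0.39259.
Pooled p̂ = (30+53)/(291+135) = 83/426 = 0.19484.
Pooled SE = √[0.1568747·0.01084383] ≈ 0.041245.
z = -0.28950/0.041245 = -7.019.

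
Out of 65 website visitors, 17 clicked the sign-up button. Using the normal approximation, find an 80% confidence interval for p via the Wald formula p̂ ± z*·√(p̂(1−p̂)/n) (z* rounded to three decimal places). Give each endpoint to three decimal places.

Sample proportion p̂ = 17/65 = 0.26154.
SE = √(p̂(1−p̂)/n) = √(0.193136/65) = 0.054510.
For 80% confidence, z* = 1.282.
Margin = 1.282·0.054510 = 0.06988.
So the interval runs from 0.192 to 0.331.

(0.192, 0.331)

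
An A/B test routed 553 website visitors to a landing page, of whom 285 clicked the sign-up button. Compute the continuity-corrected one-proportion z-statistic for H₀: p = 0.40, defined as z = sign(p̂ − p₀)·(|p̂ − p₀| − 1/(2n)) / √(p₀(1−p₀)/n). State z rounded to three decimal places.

z = 5.495

Sample proportion p̂ = 285/553 = 0.51537. p̂ − p₀ = 0.115371.
1/(2n) = 0.000904.
Corrected numerator: |0.115371| − 0.000904 = 0.114467.
Null standard error: √(0.40·0.60/553) = √0.000433996 = 0.020833.
z = +0.114467/0.020833 = 5.495.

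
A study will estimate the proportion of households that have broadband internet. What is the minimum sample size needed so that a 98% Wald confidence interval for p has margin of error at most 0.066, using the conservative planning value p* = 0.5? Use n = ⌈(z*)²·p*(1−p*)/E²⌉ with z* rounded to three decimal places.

The 98% critical value is z* = 2.326.
p*(1−p*) = 0.2500.
(z*)²·p*(1−p*)/E² = 5.410276·0.2500/0.004356 = 310.507.
⌈310.507⌉ = 311.

n = 311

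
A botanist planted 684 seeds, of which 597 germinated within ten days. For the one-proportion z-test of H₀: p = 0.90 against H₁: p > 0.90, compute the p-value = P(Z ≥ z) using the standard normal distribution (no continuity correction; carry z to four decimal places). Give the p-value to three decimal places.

p̂ = 597/684 = 0.87281.
Under H₀, SE = √(p₀(1−p₀)/n) = √(0.90·0.10/684) = √0.000131579 = 0.011471.
z = (p̂ − p₀)/SE = (597/684 − 0.90)/0.011471 ≈ -2.3706.
From the standard normal, P(Z ≥ z) = 0.991.

p-value = 0.991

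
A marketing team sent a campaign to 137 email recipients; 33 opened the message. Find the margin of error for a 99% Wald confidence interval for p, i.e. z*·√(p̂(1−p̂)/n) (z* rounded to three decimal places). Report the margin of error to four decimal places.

ME = 0.0941

The sample proportion is 33/137 = 0.24088.
Standard error of p̂: √(0.182855/137) = √0.001334706 = 0.036534.
z* = 2.576 at the 99% level.
ME = 2.576·0.036534 = 0.0941.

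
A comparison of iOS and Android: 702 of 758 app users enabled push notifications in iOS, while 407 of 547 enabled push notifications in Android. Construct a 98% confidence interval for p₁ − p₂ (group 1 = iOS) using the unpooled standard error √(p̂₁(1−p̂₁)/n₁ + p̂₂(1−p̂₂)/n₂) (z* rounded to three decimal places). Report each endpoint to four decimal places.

p̂₁ = 0.92612, p̂₂ = 0.74406, so the observed difference is 0.18206.
SE = √(0.000090265 + 0.000348145) = √0.000438410 = 0.020938.
For 98% confidence, z* = 2.326. Margin of error = 0.04870.
CI: 0.18206 ± 0.04870 = (0.1334, 0.2308).

(0.1334, 0.2308)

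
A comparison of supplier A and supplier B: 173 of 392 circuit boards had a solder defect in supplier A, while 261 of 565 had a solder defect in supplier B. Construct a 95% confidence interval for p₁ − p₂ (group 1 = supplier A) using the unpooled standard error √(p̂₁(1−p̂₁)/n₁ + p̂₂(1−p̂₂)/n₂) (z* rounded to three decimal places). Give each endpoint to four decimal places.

(-0.0847, 0.0435)

p̂₁ = 0.44133, p̂₂ = 0.46195, so the observed difference is -0.02062.
Unpooled SE = √(p̂₁(1−p̂₁)/n₁ + p̂₂(1−p̂₂)/n₂) = √(0.000628973 + 0.000439915) = 0.032694.
For 95% confidence, z* = 1.960. Margin = 1.960·0.032694 = 0.06408.
So the interval runs from -0.0847 to 0.0435.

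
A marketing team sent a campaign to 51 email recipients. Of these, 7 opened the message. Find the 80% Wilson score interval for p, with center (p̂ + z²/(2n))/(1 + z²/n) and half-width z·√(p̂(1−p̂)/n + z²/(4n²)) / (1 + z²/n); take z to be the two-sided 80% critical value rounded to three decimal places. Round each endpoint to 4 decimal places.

p̂ = 7/51 = 0.13725; z = 1.282, so z² = 1.643524.
1 + z²/n = 1.032226.
Adjusted center: (0.13725 + z²/(2n))/1.032226 = 0.14858.
Radicand: p̂(1−p̂)/n + z²/(4n²) = 0.002321882 + 0.000157970 = 0.002479852.
Half-width = z·√(radicand)/denom = 1.282·0.049798/1.032226 = 0.06185.
CI: 0.14858 ± 0.06185 = (0.0867, 0.2104).

(0.0867, 0.2104)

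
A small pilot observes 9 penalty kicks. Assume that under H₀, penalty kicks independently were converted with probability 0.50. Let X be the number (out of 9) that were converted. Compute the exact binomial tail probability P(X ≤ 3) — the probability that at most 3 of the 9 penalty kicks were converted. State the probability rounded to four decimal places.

P = 0.2539

X is binomial with n = 9 and p = 0.50.
P(X ≤ 3) = C(9,0)·0.50^0·0.50^9 + C(9,1)·0.50^1·0.50^8 + C(9,2)·0.50^2·0.50^7 + C(9,3)·0.50^3·0.50^6.
= 0.001953 + 0.017578 + 0.070312 + 0.164062 = 0.2539.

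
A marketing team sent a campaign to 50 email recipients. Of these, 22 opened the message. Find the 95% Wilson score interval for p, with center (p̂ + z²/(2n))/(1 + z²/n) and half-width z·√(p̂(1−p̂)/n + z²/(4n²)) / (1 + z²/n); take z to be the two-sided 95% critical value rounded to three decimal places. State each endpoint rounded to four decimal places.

p̂ = 22/50 = 0.44000; z = 1.960, so z² = 3.841600.
1 + z²/n = 1.076832.
Center = (0.44000 + 0.038416)/1.076832 = 0.44428.
Radicand: p̂(1−p̂)/n + z²/(4n²) = 0.004928000 + 0.000384160 = 0.005312160.
Half-width = z·√(radicand)/denom = 1.960·0.072885/1.076832 = 0.13266.
So the interval runs from 0.3116 to 0.5769.

(0.3116, 0.5769)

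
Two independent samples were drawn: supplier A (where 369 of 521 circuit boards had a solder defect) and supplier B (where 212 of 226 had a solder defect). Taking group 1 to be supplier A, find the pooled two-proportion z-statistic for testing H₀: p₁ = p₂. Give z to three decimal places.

p̂₁ = 369/521 = 0.70825, p̂₂ = 212/226 = 0.93805.
Pooling: p̂ = 581/747 = 0.77778.
Pooled SE = √[0.1728395·0.00634416] ≈ 0.033114.
z = -0.22980/0.033114 = -6.940.

z = -6.940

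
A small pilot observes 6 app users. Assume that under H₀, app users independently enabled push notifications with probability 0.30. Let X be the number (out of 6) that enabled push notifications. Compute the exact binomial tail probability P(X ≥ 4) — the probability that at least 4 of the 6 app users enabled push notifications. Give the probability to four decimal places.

X is binomial with n = 6 and p = 0.30.
P(X ≥ 4) = C(6,4)·0.30^4·0.70^2 + C(6,5)·0.30^5·0.70^1 + C(6,6)·0.30^6·0.70^0.
= 0.059535 + 0.010206 + 0.000729 = 0.0705.

P = 0.0705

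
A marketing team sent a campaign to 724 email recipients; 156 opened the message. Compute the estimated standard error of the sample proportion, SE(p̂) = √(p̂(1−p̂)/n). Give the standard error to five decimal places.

With x = 156 successes in n = 724, p̂ = 0.21547.
p̂(1−p̂) = 0.21547·0.78453 = 0.169043.
SE = √(0.169043/724) = 0.01528.

SE = 0.01528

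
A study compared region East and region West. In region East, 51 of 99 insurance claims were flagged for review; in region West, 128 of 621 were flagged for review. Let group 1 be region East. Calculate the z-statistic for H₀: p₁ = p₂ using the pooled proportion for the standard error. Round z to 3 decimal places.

z = 6.607

Sample proportions: p̂₁ = 51/99 = 0.51515 and p̂₂ = 128/621 = 0.20612.
Pooled p̂ = (51+128)/(99+621) = 179/720 = 0.24861.
SE = √[p̂(1−p̂)(1/n₁+1/n₂)] = √[0.24861·0.75139·(1/99+1/621)] ≈ 0.046773.
z = 0.30903/0.046773 = 6.607.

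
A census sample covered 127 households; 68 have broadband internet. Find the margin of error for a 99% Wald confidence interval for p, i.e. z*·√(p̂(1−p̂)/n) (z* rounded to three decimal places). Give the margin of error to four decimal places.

ME = 0.1140

With x = 68 successes in n = 127, p̂ = 0.53543.
SE = √(p̂(1−p̂)/n) = √(0.248744/127) = 0.044256.
z* = 2.576 at the 99% level.
So ME = 0.1140.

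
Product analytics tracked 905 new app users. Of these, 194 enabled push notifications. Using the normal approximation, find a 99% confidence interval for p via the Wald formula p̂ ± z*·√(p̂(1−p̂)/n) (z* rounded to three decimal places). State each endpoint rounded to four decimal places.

With x = 194 successes in n = 905, p̂ = 0.21436.
SE = √(p̂(1−p̂)/n) = √(0.168412/905) = 0.013642.
For 99% confidence, z* = 2.576.
Margin = 2.576·0.013642 = 0.03514.
CI: 0.21436 ± 0.03514 = (0.1792, 0.2495).

(0.1792, 0.2495)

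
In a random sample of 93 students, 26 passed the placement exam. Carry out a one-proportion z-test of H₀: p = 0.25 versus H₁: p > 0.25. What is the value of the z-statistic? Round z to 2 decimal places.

The sample proportion is 26/93 = 0.27957.
Under H₀, SE = √(p₀(1−p₀)/n) = √(0.25·0.75/93) = √0.002016129 = 0.044901.
z = (p̂ − p₀)/SE = (0.27957 − 0.25)/0.044901 = 0.66.

z = 0.66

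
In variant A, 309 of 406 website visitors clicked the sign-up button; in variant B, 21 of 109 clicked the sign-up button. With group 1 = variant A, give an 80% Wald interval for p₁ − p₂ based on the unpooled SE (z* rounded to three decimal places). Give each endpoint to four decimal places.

p̂₁ = 0.76108, p̂₂ = 0.19266, so the observed difference is 0.56842.
Unpooled SE = √(p̂₁(1−p̂₁)/n₁ + p̂₂(1−p̂₂)/n₂) = √(0.000447870 + 0.001426995) = 0.043300.
The 80% critical value is z* = 1.282. Margin = 1.282·0.043300 = 0.05551.
So the interval runs from 0.5129 to 0.6239.

(0.5129, 0.6239)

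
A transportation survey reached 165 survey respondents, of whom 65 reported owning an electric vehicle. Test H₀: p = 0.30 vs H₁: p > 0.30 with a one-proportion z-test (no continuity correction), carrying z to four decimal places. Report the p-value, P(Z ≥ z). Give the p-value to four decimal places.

p-value = 0.0042

Sample proportion p̂ = 65/165 = 0.39394.
SE₀ = √(0.30·0.70/165) = 0.035675.
z = (p̂ − p₀)/SE = (65/165 − 0.30)/0.035675 ≈ 2.6332.
From the standard normal, P(Z ≥ z) = 0.0042.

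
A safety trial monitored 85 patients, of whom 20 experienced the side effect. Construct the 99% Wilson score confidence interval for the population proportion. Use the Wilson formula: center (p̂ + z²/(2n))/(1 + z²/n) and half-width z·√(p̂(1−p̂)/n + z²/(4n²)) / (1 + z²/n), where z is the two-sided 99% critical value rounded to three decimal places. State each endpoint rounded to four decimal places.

p̂ = 20/85 = 0.23529; z = 2.576, so z² = 6.635776.
1 + z²/n = 1.078068.
Center = (0.23529 + 0.039034)/1.078068 = 0.25446.
Radicand: p̂(1−p̂)/n + z²/(4n²) = 0.002116833 + 0.000229612 = 0.002346445.
Half-width = z·√(radicand)/denom = 2.576·0.048440/1.078068 = 0.11575.
So the interval runs from 0.1387 to 0.3702.

(0.1387, 0.3702)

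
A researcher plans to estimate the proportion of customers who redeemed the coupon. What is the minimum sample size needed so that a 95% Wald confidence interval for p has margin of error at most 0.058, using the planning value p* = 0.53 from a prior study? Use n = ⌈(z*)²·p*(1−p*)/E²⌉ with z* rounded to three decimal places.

n = 285

The 95% critical value is z* = 1.960.
p*(1−p*) = 0.53·0.47 = 0.2491.
(z*)²·p*(1−p*)/E² = 3.841600·0.2491/0.003364 = 284.466.
⌈284.466⌉ = 285.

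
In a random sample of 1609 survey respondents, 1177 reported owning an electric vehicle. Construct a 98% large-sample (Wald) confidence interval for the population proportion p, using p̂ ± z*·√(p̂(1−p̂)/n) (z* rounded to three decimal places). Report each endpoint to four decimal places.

(0.7058, 0.7572)

With x = 1177 successes in n = 1609, p̂ = 0.73151.
SE = √(p̂(1−p̂)/n) = √(0.196403/1609) = 0.011048.
For 98% confidence, z* = 2.326.
Margin of error: 2.326 × 0.011048 = 0.02570.
Interval: 0.73151 ± 0.02570 → (0.7058, 0.7572).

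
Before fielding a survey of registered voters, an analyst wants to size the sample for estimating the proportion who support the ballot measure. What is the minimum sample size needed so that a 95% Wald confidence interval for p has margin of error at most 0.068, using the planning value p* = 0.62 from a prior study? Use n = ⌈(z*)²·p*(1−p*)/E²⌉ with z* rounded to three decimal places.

n = 196

z* = 1.960 at the 95% level.
p*(1−p*) = 0.2356.
Required n before rounding: 3.841600 × 0.2356 / 0.068² = 195.736.
Rounding up, n = 196.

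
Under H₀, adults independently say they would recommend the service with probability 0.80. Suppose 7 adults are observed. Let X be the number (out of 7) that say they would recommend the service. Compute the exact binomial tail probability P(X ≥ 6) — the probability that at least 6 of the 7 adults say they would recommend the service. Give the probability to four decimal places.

X is binomial with n = 7 and p = 0.80.
P(X ≥ 6) = C(7,6)·0.80^6·0.20^1 + C(7,7)·0.80^7·0.20^0.
= 0.367002 + 0.209715 = 0.5767.

P = 0.5767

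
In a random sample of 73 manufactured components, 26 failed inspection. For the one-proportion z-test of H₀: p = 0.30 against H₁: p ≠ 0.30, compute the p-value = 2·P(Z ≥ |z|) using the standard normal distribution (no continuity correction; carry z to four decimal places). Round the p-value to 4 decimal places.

p-value = 0.2950

Sample proportion p̂ = 26/73 = 0.35616.
Null standard error: √(0.30·0.70/73) = √0.002876712 = 0.053635.
z = (p̂ − p₀)/SE = (26/73 − 0.30)/0.053635 ≈ 1.0472.
From the standard normal, 2·P(Z ≥ |z|) = 0.2950.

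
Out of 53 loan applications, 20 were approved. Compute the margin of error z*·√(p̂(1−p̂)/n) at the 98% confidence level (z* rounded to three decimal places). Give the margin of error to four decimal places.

Sample proportion p̂ = 20/53 = 0.37736.
Standard error of p̂: √(0.234959/53) = √0.004433190 = 0.066582.
For 98% confidence, z* = 2.326.
ME = 2.326·0.066582 = 0.1549.

ME = 0.1549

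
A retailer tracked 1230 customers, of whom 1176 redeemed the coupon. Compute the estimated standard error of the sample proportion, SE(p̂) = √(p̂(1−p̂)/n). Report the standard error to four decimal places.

SE = 0.0058

The sample proportion is 1176/1230 = 0.95610.
p̂(1−p̂) = 0.041973.
SE = √(0.041973/1230) = √0.000034124 = 0.0058.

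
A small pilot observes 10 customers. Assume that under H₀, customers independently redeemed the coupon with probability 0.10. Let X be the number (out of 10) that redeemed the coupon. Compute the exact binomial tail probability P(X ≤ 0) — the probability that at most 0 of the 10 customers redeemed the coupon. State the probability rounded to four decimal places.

X is binomial with n = 10 and p = 0.10.
P(X ≤ 0) = C(10,0)·0.10^0·0.90^10.
= 0.348678 = 0.3487.

P = 0.3487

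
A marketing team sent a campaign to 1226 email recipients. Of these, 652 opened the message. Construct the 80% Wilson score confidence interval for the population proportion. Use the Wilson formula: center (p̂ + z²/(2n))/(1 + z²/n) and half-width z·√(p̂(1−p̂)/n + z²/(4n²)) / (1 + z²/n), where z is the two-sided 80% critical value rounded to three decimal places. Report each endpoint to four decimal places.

(0.5135, 0.5500)

p̂ = 652/1226 = 0.53181; z = 1.282, so z² = 1.643524.
1 + z²/n = 1.001341.
Adjusted center: (0.53181 + z²/(2n))/1.001341 = 0.53177.
Radicand: p̂(1−p̂)/n + z²/(4n²) = 0.000203090 + 0.000000273 = 0.000203363.
Half-width = 1.282·√0.000203363/1.001341 = 0.01826.
So the interval runs from 0.5135 to 0.5500.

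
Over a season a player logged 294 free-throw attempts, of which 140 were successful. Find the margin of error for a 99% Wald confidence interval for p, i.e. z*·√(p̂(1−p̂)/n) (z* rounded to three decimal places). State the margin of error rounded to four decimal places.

ME = 0.0750

p̂ = 140/294 = 0.47619.
SE(p̂) = √(0.47619·0.52381/294) = 0.029128.
For 99% confidence, z* = 2.576.
ME = 2.576·0.029128 = 0.0750.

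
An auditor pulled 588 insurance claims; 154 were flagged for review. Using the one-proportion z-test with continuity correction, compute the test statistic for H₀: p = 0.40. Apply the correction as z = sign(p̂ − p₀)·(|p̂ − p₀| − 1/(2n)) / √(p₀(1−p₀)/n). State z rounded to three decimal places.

z = -6.793

Sample proportion p̂ = 154/588 = 0.26190. p̂ − p₀ = -0.138095.
Continuity correction 1/(2n) = 1/1176 = 0.000850.
Corrected numerator: |-0.138095| − 0.000850 = 0.137245.
Under H₀, SE = √(p₀(1−p₀)/n) = √(0.40·0.60/588) = √0.000408163 = 0.020203.
z = (−)0.137245/0.020203 = -6.793.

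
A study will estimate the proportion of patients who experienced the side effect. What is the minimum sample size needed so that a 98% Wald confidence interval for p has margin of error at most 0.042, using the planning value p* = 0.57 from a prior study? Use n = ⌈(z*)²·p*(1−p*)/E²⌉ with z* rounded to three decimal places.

n = 752

For 98% confidence, z* = 2.326.
p*(1−p*) = 0.57·0.43 = 0.2451.
Required n before rounding: 5.410276 × 0.2451 / 0.042² = 751.734.
Rounding up, n = 752.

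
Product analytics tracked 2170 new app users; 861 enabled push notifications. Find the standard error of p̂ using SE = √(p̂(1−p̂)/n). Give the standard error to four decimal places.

SE = 0.0105

The sample proportion is 861/2170 = 0.39677.
p̂(1−p̂) = 0.39677·0.60323 = 0.239344.
SE = √(0.239344/2170) = √0.000110297 = 0.0105.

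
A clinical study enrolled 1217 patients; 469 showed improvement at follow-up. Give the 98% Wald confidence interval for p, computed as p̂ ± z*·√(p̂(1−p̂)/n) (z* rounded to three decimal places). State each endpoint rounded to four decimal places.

With x = 469 successes in n = 1217, p̂ = 0.38537.
Standard error of p̂: √(0.236861/1217) = √0.000194627 = 0.013951.
The 98% critical value is z* = 2.326.
Margin of error: 2.326 × 0.013951 = 0.03245.
CI: 0.38537 ± 0.03245 = (0.3529, 0.4178).

(0.3529, 0.4178)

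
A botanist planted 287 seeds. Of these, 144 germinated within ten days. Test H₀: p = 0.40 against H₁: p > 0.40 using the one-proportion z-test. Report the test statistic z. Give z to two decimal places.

The sample proportion is 144/287 = 0.50174.
Under H₀, SE = √(p₀(1−p₀)/n) = √(0.40·0.60/287) = √0.000836237 = 0.028918.
z = (p̂ − p₀)/SE = (0.50174 − 0.40)/0.028918 = 3.52.

z = 3.52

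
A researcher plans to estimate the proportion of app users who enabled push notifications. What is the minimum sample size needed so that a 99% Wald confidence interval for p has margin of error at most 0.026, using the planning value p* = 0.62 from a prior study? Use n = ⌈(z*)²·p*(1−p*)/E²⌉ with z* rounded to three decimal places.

n = 2313

z* = 2.576 at the 99% level.
p*(1−p*) = 0.2356.
Required n before rounding: 6.635776 × 0.2356 / 0.026² = 2312.705.
Rounding up, n = 2313.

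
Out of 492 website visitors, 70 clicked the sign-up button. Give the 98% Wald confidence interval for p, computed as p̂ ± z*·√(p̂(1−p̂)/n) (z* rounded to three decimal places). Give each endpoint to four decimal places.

(0.1056, 0.1789)

The sample proportion is 70/492 = 0.14228.
Standard error of p̂: √(0.122034/492) = √0.000248036 = 0.015749.
The 98% critical value is z* = 2.326.
Margin = 2.326·0.015749 = 0.03663.
Interval: 0.14228 ± 0.03663 → (0.1056, 0.1789).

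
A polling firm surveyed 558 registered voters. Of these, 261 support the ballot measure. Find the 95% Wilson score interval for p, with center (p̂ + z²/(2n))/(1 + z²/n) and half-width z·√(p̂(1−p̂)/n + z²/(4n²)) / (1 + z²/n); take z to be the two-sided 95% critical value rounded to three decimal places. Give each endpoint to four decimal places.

p̂ = 261/558 = 0.46774; z = 1.960, so z² = 3.841600.
1 + z²/n = 1.006885.
Adjusted center: (0.46774 + z²/(2n))/1.006885 = 0.46796.
Radicand: p̂(1−p̂)/n + z²/(4n²) = 0.000446164 + 0.000003084 = 0.000449248.
Half-width = 1.960·√0.000449248/1.006885 = 0.04126.
So the interval runs from 0.4267 to 0.5092.

(0.4267, 0.5092)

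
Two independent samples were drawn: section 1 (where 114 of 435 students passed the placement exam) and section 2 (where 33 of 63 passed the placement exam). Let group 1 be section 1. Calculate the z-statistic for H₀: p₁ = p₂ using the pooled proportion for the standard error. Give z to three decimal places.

p̂₁ = 114/435 = 0.26207, p̂₂ = 33/63 = 0.52381.
Pooled p̂ = (114+33)/(435+63) = 147/498 = 0.29518.
SE = √[p̂(1−p̂)(1/n₁+1/n₂)] = √[0.29518·0.70482·(1/435+1/63)] ≈ 0.061487.
z = -0.26174/0.061487 = -4.257.

z = -4.257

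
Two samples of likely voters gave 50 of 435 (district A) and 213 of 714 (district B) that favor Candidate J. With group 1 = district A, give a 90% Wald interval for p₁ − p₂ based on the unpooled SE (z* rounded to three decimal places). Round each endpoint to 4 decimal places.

(-0.2211, -0.1456)

p̂₁ = 50/435 = 0.11494, p̂₂ = 213/714 = 0.29832; p̂₁ − p̂₂ = -0.18338.
Unpooled SE = √(p̂₁(1−p̂₁)/n₁ + p̂₂(1−p̂₂)/n₂) = √(0.000233864 + 0.000293172) = 0.022957.
The 90% critical value is z* = 1.645. Margin = 1.645·0.022957 = 0.03776.
CI: -0.18338 ± 0.03776 = (-0.2211, -0.1456).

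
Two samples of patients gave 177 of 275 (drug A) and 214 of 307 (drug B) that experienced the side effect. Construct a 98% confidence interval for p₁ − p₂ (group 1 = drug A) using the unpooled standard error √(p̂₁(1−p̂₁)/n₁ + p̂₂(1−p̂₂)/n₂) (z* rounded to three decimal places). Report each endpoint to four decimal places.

p̂₁ = 0.64364, p̂₂ = 0.69707, so the observed difference is -0.05343.
SE = √(0.000834068 + 0.000687831) = √0.001521899 = 0.039012.
For 98% confidence, z* = 2.326. Margin of error = 0.09074.
So the interval runs from -0.1442 to 0.0373.

(-0.1442, 0.0373)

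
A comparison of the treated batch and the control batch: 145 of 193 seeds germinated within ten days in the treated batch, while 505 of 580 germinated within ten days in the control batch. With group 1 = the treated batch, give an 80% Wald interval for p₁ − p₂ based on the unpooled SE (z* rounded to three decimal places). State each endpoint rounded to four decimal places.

(-0.1631, -0.0757)

p̂₁ = 145/193 = 0.75130, p̂₂ = 505/580 = 0.87069; p̂₁ − p̂₂ = -0.11939.
SE = √(0.000968138 + 0.000194119) = √0.001162257 = 0.034092.
The 80% critical value is z* = 1.282. Margin = 1.282·0.034092 = 0.04371.
CI: -0.11939 ± 0.04371 = (-0.1631, -0.0757).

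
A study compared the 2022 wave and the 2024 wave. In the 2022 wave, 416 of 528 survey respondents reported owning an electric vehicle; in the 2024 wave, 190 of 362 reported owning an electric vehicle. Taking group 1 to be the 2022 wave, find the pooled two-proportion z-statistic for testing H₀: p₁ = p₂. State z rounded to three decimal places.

z = 8.269

Sample proportions: p̂₁ = 416/528 = 0.78788 and p̂₂ = 190/362 = 0.52486.
Pooling: p̂ = 606/890 = 0.68090.
Pooled SE = √[0.2172756·0.00465637] ≈ 0.031807.
z = 0.26302/0.031807 = 8.269.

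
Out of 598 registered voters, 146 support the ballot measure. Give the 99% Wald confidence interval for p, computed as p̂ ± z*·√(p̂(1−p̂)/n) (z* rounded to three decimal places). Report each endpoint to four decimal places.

(0.1989, 0.2894)

Sample proportion p̂ = 146/598 = 0.24415.
SE(p̂) = √(0.24415·0.75585/598) = 0.017567.
For 99% confidence, z* = 2.576.
Margin of error: 2.576 × 0.017567 = 0.04525.
Interval: 0.24415 ± 0.04525 → (0.1989, 0.2894).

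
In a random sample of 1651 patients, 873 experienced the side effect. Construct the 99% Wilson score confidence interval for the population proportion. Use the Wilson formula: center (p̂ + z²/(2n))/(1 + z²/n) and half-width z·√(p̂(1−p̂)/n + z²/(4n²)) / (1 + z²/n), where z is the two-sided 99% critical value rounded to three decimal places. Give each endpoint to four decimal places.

Here p̂ = 873/1651 = 0.52877 and z = 2.576 (z² = 6.635776).
1 + z²/n = 1.004019.
Center = (0.52877 + 0.002010)/1.004019 = 0.52866.
Radicand: p̂(1−p̂)/n + z²/(4n²) = 0.000150922 + 0.000000609 = 0.000151531.
Half-width = 2.576·√0.000151531/1.004019 = 0.03158.
CI: 0.52866 ± 0.03158 = (0.4971, 0.5602).

(0.4971, 0.5602)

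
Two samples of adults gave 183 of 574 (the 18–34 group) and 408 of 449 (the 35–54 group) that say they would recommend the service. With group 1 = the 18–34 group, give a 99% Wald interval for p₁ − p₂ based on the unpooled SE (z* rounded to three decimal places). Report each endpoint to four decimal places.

p̂₁ = 0.31882, p̂₂ = 0.90869, so the observed difference is -0.58987.
Unpooled SE = √(p̂₁(1−p̂₁)/n₁ + p̂₂(1−p̂₂)/n₂) = √(0.000378349 + 0.000184801) = 0.023731.
z* = 2.576 at the 99% level. Margin of error = 0.06113.
CI: -0.58987 ± 0.06113 = (-0.6510, -0.5287).

(-0.6510, -0.5287)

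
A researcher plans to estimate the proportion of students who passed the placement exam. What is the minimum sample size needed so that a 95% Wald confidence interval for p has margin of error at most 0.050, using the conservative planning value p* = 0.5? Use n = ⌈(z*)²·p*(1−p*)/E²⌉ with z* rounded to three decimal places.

z* = 1.960 at the 95% level.
p*(1−p*) = 0.2500.
Required n before rounding: 3.841600 × 0.2500 / 0.050² = 384.160.
Rounding up, n = 385.

n = 385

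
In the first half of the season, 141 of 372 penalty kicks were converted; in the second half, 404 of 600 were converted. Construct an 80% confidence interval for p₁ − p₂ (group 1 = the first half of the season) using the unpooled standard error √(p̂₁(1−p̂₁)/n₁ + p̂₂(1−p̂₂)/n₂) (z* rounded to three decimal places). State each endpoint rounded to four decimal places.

p̂₁ = 0.37903, p̂₂ = 0.67333, so the observed difference is -0.29430.
Unpooled SE = √(p̂₁(1−p̂₁)/n₁ + p̂₂(1−p̂₂)/n₂) = √(0.000632706 + 0.000366593) = 0.031612.
For 80% confidence, z* = 1.282. Margin = 1.282·0.031612 = 0.04053.
So the interval runs from -0.3348 to -0.2538.

(-0.3348, -0.2538)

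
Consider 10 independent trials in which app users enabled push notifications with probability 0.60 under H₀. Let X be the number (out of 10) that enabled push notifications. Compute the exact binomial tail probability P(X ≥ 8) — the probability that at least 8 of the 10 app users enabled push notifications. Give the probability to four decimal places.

P = 0.1673

X is binomial with n = 10 and p = 0.60.
P(X ≥ 8) = C(10,8)·0.60^8·0.40^2 + C(10,9)·0.60^9·0.40^1 + C(10,10)·0.60^10·0.40^0.
= 0.120932 + 0.040311 + 0.006047 = 0.1673.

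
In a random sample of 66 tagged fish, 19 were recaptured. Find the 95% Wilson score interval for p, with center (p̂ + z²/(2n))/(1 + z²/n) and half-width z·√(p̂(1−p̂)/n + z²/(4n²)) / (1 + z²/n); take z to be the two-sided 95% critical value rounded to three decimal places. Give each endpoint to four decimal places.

p̂ = 19/66 = 0.28788; z = 1.960, so z² = 3.841600.
Denominator 1 + z²/n = 1 + 3.841600/66 = 1.058206.
Adjusted center: (0.28788 + z²/(2n))/1.058206 = 0.29955.
Radicand: p̂(1−p̂)/n + z²/(4n²) = 0.003106130 + 0.000220478 = 0.003326608.
Half-width = 1.960·√0.003326608/1.058206 = 0.10683.
So the interval runs from 0.1927 to 0.4064.

(0.1927, 0.4064)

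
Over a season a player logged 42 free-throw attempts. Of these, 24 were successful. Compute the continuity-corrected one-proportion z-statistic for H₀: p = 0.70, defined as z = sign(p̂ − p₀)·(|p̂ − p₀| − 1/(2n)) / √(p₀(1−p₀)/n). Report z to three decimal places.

z = -1.650

The sample proportion is 24/42 = 0.57143. p̂ − p₀ = -0.128571.
Continuity correction 1/(2n) = 1/84 = 0.011905.
Corrected numerator: |-0.128571| − 0.011905 = 0.116666.
Under H₀, SE = √(p₀(1−p₀)/n) = √(0.70·0.30/42) = √0.005000000 = 0.070711.
z = −0.116666/0.070711 = -1.650.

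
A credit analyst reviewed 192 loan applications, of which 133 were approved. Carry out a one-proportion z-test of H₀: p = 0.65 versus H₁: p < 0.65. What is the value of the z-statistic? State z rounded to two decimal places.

z = 1.24

With x = 133 successes in n = 192, p̂ = 0.69271.
SE₀ = √(0.65·0.35/192) = 0.034422.
z = (p̂ − p₀)/SE = (0.69271 − 0.65)/0.034422 = 1.24.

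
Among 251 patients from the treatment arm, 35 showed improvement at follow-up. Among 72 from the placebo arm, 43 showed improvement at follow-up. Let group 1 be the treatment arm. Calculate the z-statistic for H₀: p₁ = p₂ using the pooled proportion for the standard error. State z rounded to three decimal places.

p̂₁ = 35/251 = 0.13944, p̂₂ = 43/72 = 0.59722.
Pooled p̂ = (35+43)/(251+72) = 78/323 = 0.24149.
Pooled SE = √[0.1831705·0.01787295] ≈ 0.057217.
z = -0.45778/0.057217 = -8.001.

z = -8.001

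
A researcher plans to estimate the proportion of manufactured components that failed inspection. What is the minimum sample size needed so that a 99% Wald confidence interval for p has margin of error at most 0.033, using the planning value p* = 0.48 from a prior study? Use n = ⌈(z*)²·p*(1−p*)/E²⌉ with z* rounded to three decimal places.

n = 1521

The 99% critical value is z* = 2.576.
p*(1−p*) = 0.48·0.52 = 0.2496.
Required n before rounding: 6.635776 × 0.2496 / 0.033² = 1520.927.
Rounding up, n = 1521.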